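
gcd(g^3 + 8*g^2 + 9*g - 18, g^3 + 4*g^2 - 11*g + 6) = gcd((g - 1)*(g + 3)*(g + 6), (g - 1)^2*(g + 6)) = g^2 + 5*g - 6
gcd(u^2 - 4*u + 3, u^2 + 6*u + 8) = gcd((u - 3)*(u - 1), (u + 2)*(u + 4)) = 1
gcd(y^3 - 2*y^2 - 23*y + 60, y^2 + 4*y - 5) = y + 5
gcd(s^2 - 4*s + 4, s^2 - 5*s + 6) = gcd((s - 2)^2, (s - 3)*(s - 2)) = s - 2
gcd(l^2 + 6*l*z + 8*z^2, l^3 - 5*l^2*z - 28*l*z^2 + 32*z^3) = l + 4*z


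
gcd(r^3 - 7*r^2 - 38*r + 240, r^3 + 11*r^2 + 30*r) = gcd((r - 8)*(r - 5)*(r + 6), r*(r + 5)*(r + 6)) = r + 6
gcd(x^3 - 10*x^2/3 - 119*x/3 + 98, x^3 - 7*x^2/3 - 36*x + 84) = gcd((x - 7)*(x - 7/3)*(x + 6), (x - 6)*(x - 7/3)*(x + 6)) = x^2 + 11*x/3 - 14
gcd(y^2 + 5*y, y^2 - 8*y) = y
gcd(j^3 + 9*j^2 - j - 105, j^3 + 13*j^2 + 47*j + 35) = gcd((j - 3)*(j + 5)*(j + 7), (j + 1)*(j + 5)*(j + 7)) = j^2 + 12*j + 35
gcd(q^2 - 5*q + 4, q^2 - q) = q - 1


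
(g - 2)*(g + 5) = g^2 + 3*g - 10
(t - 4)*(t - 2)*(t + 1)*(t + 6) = t^4 + t^3 - 28*t^2 + 20*t + 48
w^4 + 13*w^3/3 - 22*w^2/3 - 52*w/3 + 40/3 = (w - 2)*(w - 2/3)*(w + 2)*(w + 5)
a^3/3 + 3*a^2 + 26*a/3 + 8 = (a/3 + 1)*(a + 2)*(a + 4)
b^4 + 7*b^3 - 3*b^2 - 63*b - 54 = (b - 3)*(b + 1)*(b + 3)*(b + 6)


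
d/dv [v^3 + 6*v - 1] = 3*v^2 + 6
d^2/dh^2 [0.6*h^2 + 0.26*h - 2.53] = 1.20000000000000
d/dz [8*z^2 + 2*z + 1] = 16*z + 2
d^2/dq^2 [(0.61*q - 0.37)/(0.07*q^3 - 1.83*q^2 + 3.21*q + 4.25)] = (0.017934*q^5 - 0.490602*q^4 + 4.569876*q^3 - 10.111092*q^2 + 42.167046*q - 30.024234)/(0.000343*q^9 - 0.026901*q^8 + 0.750456*q^7 - 8.533218*q^6 + 31.147218*q^5 - 8.141184*q^4 - 112.925364*q^3 + 32.21415*q^2 + 173.941875*q + 76.765625)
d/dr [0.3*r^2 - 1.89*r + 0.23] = 0.6*r - 1.89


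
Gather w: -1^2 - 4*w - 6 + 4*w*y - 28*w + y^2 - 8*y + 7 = w*(4*y - 32) + y^2 - 8*y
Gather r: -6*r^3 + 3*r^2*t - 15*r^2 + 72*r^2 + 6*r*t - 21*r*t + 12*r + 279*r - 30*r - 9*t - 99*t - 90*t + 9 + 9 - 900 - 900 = -6*r^3 + r^2*(3*t + 57) + r*(261 - 15*t) - 198*t - 1782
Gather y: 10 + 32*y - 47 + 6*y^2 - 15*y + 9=6*y^2 + 17*y - 28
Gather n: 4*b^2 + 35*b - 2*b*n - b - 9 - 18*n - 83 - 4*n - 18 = 4*b^2 + 34*b + n*(-2*b - 22) - 110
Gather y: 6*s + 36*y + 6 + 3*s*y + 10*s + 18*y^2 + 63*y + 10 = 16*s + 18*y^2 + y*(3*s + 99) + 16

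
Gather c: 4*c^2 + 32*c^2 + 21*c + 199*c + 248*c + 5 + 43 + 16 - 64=36*c^2 + 468*c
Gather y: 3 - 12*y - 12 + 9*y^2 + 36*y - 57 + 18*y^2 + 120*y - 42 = 27*y^2 + 144*y - 108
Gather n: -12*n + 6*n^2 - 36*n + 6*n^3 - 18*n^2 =6*n^3 - 12*n^2 - 48*n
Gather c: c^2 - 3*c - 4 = c^2 - 3*c - 4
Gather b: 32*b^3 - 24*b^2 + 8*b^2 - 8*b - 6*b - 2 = 32*b^3 - 16*b^2 - 14*b - 2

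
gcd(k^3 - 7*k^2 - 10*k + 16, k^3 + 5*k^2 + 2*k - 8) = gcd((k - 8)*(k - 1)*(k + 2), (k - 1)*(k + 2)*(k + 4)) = k^2 + k - 2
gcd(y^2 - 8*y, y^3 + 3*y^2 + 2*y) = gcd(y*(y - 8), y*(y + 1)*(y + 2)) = y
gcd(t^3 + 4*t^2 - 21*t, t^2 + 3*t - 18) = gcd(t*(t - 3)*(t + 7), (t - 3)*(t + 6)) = t - 3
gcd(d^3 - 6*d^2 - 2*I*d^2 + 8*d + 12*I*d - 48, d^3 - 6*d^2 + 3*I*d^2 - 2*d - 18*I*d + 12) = d^2 + d*(-6 + 2*I) - 12*I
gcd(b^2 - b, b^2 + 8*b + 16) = 1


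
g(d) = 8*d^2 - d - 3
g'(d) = 16*d - 1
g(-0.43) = -1.09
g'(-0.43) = -7.88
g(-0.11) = -2.79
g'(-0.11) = -2.76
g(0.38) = -2.22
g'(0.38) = 5.08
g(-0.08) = -2.87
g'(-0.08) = -2.28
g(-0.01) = -2.99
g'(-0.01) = -1.16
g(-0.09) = -2.85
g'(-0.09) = -2.44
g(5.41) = 225.73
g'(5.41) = 85.56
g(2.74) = 54.32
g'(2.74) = 42.84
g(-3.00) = 72.00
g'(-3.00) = -49.00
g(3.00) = 66.00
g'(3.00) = 47.00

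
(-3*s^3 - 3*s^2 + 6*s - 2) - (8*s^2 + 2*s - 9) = -3*s^3 - 11*s^2 + 4*s + 7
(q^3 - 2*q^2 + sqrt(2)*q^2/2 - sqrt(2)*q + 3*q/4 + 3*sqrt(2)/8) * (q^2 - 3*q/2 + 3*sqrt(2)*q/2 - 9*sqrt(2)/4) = q^5 - 7*q^4/2 + 2*sqrt(2)*q^4 - 7*sqrt(2)*q^3 + 21*q^3/4 - 51*q^2/8 + 15*sqrt(2)*q^2/2 - 9*sqrt(2)*q/4 + 45*q/8 - 27/16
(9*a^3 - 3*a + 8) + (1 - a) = 9*a^3 - 4*a + 9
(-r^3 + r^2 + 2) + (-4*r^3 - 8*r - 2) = -5*r^3 + r^2 - 8*r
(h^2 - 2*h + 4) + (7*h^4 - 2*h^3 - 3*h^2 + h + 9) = 7*h^4 - 2*h^3 - 2*h^2 - h + 13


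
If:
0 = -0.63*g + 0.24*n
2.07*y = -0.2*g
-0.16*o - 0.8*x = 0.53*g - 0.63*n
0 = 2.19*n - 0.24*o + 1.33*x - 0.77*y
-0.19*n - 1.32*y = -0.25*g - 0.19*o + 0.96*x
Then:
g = 0.00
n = 0.00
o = 0.00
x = 0.00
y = 0.00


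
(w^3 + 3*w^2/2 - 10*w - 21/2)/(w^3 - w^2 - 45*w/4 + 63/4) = 2*(w + 1)/(2*w - 3)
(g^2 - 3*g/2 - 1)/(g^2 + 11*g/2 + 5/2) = (g - 2)/(g + 5)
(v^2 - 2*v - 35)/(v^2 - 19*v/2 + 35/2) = 2*(v + 5)/(2*v - 5)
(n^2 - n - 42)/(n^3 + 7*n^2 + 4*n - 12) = (n - 7)/(n^2 + n - 2)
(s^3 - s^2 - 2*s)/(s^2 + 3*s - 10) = s*(s + 1)/(s + 5)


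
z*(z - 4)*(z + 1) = z^3 - 3*z^2 - 4*z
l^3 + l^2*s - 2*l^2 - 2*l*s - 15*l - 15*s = (l - 5)*(l + 3)*(l + s)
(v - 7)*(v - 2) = v^2 - 9*v + 14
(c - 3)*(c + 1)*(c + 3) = c^3 + c^2 - 9*c - 9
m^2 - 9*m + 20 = (m - 5)*(m - 4)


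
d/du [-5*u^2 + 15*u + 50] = 15 - 10*u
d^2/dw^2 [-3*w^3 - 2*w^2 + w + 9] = -18*w - 4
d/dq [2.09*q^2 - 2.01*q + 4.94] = 4.18*q - 2.01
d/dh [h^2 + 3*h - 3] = 2*h + 3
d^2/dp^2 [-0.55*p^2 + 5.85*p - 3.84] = -1.10000000000000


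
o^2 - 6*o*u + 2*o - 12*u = (o + 2)*(o - 6*u)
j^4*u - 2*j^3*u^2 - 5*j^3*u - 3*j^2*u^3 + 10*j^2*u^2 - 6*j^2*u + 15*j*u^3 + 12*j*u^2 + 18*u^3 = (j - 6)*(j - 3*u)*(j + u)*(j*u + u)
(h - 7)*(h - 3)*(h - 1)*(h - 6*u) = h^4 - 6*h^3*u - 11*h^3 + 66*h^2*u + 31*h^2 - 186*h*u - 21*h + 126*u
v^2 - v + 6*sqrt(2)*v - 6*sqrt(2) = (v - 1)*(v + 6*sqrt(2))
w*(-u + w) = -u*w + w^2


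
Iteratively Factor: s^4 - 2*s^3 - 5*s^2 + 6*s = (s - 3)*(s^3 + s^2 - 2*s) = (s - 3)*(s + 2)*(s^2 - s) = s*(s - 3)*(s + 2)*(s - 1)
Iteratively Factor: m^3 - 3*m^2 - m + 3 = (m - 3)*(m^2 - 1) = (m - 3)*(m - 1)*(m + 1)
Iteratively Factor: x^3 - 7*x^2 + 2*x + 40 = (x + 2)*(x^2 - 9*x + 20) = (x - 5)*(x + 2)*(x - 4)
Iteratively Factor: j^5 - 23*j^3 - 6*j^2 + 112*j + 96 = (j + 4)*(j^4 - 4*j^3 - 7*j^2 + 22*j + 24) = (j - 4)*(j + 4)*(j^3 - 7*j - 6) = (j - 4)*(j - 3)*(j + 4)*(j^2 + 3*j + 2) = (j - 4)*(j - 3)*(j + 2)*(j + 4)*(j + 1)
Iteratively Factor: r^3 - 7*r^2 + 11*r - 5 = (r - 1)*(r^2 - 6*r + 5) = (r - 1)^2*(r - 5)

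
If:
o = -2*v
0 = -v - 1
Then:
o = 2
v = -1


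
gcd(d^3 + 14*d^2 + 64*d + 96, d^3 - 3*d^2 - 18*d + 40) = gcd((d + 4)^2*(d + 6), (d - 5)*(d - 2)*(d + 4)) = d + 4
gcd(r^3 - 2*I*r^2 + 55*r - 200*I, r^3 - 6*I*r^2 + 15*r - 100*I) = r^2 - 10*I*r - 25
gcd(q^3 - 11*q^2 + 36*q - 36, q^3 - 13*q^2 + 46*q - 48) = q^2 - 5*q + 6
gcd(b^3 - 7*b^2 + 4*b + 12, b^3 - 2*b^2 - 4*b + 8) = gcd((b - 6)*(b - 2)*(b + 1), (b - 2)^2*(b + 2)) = b - 2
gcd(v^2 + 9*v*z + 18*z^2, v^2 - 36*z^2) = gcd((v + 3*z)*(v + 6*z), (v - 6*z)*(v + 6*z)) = v + 6*z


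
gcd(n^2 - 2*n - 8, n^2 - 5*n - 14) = n + 2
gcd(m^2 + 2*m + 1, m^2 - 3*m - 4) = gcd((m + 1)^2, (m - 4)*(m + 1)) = m + 1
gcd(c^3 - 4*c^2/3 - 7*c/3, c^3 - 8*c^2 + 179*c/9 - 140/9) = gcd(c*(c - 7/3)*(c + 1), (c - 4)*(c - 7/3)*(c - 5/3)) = c - 7/3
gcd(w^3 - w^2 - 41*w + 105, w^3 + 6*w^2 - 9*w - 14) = w + 7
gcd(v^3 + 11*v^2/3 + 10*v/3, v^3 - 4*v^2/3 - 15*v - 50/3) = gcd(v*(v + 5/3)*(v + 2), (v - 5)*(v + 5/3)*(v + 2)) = v^2 + 11*v/3 + 10/3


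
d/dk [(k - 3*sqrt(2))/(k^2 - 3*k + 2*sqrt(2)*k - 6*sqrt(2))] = (k^2 - 3*k + 2*sqrt(2)*k - (k - 3*sqrt(2))*(2*k - 3 + 2*sqrt(2)) - 6*sqrt(2))/(k^2 - 3*k + 2*sqrt(2)*k - 6*sqrt(2))^2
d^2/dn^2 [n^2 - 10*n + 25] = 2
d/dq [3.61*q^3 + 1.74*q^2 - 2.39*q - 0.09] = 10.83*q^2 + 3.48*q - 2.39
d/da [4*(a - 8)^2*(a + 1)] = 12*(a - 8)*(a - 2)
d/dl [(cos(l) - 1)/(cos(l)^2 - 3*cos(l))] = (sin(l) + 3*sin(l)/cos(l)^2 - 2*tan(l))/(cos(l) - 3)^2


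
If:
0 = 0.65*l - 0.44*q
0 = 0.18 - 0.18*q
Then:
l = 0.68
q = 1.00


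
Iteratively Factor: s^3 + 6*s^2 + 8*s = (s)*(s^2 + 6*s + 8) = s*(s + 4)*(s + 2)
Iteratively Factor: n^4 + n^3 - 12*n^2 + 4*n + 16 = (n - 2)*(n^3 + 3*n^2 - 6*n - 8) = (n - 2)*(n + 1)*(n^2 + 2*n - 8) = (n - 2)^2*(n + 1)*(n + 4)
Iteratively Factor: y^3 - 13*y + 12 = (y + 4)*(y^2 - 4*y + 3) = (y - 1)*(y + 4)*(y - 3)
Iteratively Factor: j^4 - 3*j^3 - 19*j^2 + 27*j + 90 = (j - 3)*(j^3 - 19*j - 30) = (j - 5)*(j - 3)*(j^2 + 5*j + 6) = (j - 5)*(j - 3)*(j + 2)*(j + 3)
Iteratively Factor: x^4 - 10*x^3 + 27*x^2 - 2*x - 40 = (x + 1)*(x^3 - 11*x^2 + 38*x - 40) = (x - 2)*(x + 1)*(x^2 - 9*x + 20) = (x - 5)*(x - 2)*(x + 1)*(x - 4)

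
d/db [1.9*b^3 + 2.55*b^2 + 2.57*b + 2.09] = 5.7*b^2 + 5.1*b + 2.57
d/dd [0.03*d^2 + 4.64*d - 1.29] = 0.06*d + 4.64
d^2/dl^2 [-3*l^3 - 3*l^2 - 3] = -18*l - 6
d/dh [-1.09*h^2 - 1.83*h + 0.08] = -2.18*h - 1.83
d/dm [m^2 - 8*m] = 2*m - 8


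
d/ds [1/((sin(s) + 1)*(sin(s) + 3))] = -2*(sin(s) + 2)*cos(s)/((sin(s) + 1)^2*(sin(s) + 3)^2)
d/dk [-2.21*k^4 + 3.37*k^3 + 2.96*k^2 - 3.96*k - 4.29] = -8.84*k^3 + 10.11*k^2 + 5.92*k - 3.96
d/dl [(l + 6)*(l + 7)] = 2*l + 13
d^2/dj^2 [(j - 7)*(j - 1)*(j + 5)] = 6*j - 6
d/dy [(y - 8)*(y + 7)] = 2*y - 1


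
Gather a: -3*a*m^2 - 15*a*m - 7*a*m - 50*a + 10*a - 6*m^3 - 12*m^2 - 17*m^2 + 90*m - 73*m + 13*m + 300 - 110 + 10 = a*(-3*m^2 - 22*m - 40) - 6*m^3 - 29*m^2 + 30*m + 200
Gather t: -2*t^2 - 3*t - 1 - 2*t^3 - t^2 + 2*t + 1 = -2*t^3 - 3*t^2 - t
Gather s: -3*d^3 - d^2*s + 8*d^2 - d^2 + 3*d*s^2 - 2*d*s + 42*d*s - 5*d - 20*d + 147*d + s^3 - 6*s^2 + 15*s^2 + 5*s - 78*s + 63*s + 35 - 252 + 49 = -3*d^3 + 7*d^2 + 122*d + s^3 + s^2*(3*d + 9) + s*(-d^2 + 40*d - 10) - 168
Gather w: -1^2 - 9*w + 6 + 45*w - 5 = 36*w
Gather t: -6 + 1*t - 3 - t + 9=0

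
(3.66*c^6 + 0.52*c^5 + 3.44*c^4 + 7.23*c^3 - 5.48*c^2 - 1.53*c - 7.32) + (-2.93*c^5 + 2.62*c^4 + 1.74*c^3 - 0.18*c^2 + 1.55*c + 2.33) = 3.66*c^6 - 2.41*c^5 + 6.06*c^4 + 8.97*c^3 - 5.66*c^2 + 0.02*c - 4.99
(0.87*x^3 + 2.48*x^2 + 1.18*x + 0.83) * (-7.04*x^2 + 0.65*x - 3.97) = -6.1248*x^5 - 16.8937*x^4 - 10.1491*x^3 - 14.9218*x^2 - 4.1451*x - 3.2951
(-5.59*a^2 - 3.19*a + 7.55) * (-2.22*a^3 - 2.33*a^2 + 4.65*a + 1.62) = 12.4098*a^5 + 20.1065*a^4 - 35.3218*a^3 - 41.4808*a^2 + 29.9397*a + 12.231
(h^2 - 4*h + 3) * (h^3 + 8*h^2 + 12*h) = h^5 + 4*h^4 - 17*h^3 - 24*h^2 + 36*h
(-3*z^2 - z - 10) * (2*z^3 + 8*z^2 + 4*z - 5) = -6*z^5 - 26*z^4 - 40*z^3 - 69*z^2 - 35*z + 50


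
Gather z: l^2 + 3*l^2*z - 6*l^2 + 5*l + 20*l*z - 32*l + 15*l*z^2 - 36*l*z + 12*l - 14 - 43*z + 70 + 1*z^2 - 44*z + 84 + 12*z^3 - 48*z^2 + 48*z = -5*l^2 - 15*l + 12*z^3 + z^2*(15*l - 47) + z*(3*l^2 - 16*l - 39) + 140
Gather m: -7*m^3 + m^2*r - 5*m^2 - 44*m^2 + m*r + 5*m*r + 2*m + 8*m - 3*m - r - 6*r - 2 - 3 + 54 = -7*m^3 + m^2*(r - 49) + m*(6*r + 7) - 7*r + 49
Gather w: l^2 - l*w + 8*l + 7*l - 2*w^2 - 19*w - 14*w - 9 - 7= l^2 + 15*l - 2*w^2 + w*(-l - 33) - 16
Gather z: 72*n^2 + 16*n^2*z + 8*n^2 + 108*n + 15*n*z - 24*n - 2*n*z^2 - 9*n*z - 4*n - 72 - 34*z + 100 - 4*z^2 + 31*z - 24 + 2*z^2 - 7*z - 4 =80*n^2 + 80*n + z^2*(-2*n - 2) + z*(16*n^2 + 6*n - 10)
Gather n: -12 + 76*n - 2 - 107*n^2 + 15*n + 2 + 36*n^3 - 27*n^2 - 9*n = 36*n^3 - 134*n^2 + 82*n - 12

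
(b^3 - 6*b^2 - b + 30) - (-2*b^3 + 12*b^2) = 3*b^3 - 18*b^2 - b + 30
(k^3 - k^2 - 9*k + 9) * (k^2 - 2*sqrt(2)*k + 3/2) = k^5 - 2*sqrt(2)*k^4 - k^4 - 15*k^3/2 + 2*sqrt(2)*k^3 + 15*k^2/2 + 18*sqrt(2)*k^2 - 18*sqrt(2)*k - 27*k/2 + 27/2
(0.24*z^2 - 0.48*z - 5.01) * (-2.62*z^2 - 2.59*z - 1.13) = -0.6288*z^4 + 0.636*z^3 + 14.0982*z^2 + 13.5183*z + 5.6613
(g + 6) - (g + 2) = 4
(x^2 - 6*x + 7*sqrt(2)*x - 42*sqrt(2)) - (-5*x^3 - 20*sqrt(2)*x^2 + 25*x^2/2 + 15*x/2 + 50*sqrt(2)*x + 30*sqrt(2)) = 5*x^3 - 23*x^2/2 + 20*sqrt(2)*x^2 - 43*sqrt(2)*x - 27*x/2 - 72*sqrt(2)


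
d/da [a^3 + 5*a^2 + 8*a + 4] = 3*a^2 + 10*a + 8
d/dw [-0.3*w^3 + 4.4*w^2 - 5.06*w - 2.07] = -0.9*w^2 + 8.8*w - 5.06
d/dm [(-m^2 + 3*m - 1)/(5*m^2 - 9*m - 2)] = (-6*m^2 + 14*m - 15)/(25*m^4 - 90*m^3 + 61*m^2 + 36*m + 4)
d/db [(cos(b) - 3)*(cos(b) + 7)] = -2*(cos(b) + 2)*sin(b)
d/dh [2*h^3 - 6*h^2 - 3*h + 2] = 6*h^2 - 12*h - 3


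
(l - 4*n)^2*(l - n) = l^3 - 9*l^2*n + 24*l*n^2 - 16*n^3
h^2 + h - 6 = (h - 2)*(h + 3)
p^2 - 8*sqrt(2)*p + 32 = (p - 4*sqrt(2))^2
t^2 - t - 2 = (t - 2)*(t + 1)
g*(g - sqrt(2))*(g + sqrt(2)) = g^3 - 2*g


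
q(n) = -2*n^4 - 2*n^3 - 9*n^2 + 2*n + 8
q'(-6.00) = 1622.00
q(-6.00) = -2488.00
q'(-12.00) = 13178.00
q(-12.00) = -39328.00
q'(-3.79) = 419.55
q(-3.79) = -432.63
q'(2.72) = -252.34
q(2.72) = -202.87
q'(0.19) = -1.69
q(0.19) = 8.04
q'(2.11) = -137.84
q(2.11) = -86.28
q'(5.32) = -1468.12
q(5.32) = -2139.27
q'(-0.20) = 5.42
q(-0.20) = 7.25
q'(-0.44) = 9.44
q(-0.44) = 5.47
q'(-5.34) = 1145.21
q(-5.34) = -1581.05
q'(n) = -8*n^3 - 6*n^2 - 18*n + 2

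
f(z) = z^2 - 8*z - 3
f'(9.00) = 10.00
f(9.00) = 6.00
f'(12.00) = 16.00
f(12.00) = 45.00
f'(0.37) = -7.26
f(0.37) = -5.82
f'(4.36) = 0.72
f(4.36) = -18.87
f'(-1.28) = -10.56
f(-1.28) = 8.88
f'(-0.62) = -9.24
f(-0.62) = 2.34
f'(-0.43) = -8.86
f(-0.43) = 0.62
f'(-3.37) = -14.74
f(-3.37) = 35.32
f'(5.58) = 3.16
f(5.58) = -16.50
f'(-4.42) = -16.84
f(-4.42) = 51.90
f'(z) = 2*z - 8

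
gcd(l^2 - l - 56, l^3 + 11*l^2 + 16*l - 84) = l + 7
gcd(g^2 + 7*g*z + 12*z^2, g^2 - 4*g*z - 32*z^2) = g + 4*z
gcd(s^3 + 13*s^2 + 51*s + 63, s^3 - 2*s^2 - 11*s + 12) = s + 3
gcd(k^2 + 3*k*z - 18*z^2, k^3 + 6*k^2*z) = k + 6*z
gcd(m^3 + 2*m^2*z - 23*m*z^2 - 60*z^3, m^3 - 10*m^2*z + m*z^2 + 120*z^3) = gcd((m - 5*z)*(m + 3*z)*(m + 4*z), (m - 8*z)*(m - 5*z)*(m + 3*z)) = -m^2 + 2*m*z + 15*z^2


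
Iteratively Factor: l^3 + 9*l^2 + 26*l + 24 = (l + 3)*(l^2 + 6*l + 8) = (l + 2)*(l + 3)*(l + 4)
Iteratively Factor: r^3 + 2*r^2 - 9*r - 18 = (r + 3)*(r^2 - r - 6) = (r + 2)*(r + 3)*(r - 3)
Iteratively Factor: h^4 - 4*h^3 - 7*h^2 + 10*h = (h)*(h^3 - 4*h^2 - 7*h + 10) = h*(h + 2)*(h^2 - 6*h + 5) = h*(h - 5)*(h + 2)*(h - 1)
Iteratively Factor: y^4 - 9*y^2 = (y - 3)*(y^3 + 3*y^2) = y*(y - 3)*(y^2 + 3*y) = y^2*(y - 3)*(y + 3)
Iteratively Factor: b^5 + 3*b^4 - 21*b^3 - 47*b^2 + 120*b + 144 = (b - 3)*(b^4 + 6*b^3 - 3*b^2 - 56*b - 48) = (b - 3)*(b + 4)*(b^3 + 2*b^2 - 11*b - 12) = (b - 3)^2*(b + 4)*(b^2 + 5*b + 4) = (b - 3)^2*(b + 1)*(b + 4)*(b + 4)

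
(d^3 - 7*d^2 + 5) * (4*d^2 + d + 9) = 4*d^5 - 27*d^4 + 2*d^3 - 43*d^2 + 5*d + 45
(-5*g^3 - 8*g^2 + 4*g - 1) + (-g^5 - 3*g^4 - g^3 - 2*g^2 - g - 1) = -g^5 - 3*g^4 - 6*g^3 - 10*g^2 + 3*g - 2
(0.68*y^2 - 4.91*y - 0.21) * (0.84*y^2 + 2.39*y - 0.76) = 0.5712*y^4 - 2.4992*y^3 - 12.4281*y^2 + 3.2297*y + 0.1596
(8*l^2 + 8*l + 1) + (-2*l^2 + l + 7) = 6*l^2 + 9*l + 8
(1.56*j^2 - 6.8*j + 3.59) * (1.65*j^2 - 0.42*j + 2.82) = 2.574*j^4 - 11.8752*j^3 + 13.1787*j^2 - 20.6838*j + 10.1238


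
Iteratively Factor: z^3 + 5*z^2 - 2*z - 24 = (z + 4)*(z^2 + z - 6) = (z + 3)*(z + 4)*(z - 2)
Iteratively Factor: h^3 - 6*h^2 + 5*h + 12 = (h - 4)*(h^2 - 2*h - 3) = (h - 4)*(h - 3)*(h + 1)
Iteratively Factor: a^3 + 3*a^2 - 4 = (a + 2)*(a^2 + a - 2) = (a + 2)^2*(a - 1)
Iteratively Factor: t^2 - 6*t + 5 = (t - 1)*(t - 5)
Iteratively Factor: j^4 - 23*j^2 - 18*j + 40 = (j + 4)*(j^3 - 4*j^2 - 7*j + 10) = (j - 1)*(j + 4)*(j^2 - 3*j - 10) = (j - 5)*(j - 1)*(j + 4)*(j + 2)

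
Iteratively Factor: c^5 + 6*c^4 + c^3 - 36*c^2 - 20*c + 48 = (c + 3)*(c^4 + 3*c^3 - 8*c^2 - 12*c + 16) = (c - 2)*(c + 3)*(c^3 + 5*c^2 + 2*c - 8) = (c - 2)*(c + 3)*(c + 4)*(c^2 + c - 2) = (c - 2)*(c + 2)*(c + 3)*(c + 4)*(c - 1)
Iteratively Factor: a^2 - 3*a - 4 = (a + 1)*(a - 4)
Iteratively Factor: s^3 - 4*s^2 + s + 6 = (s + 1)*(s^2 - 5*s + 6) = (s - 2)*(s + 1)*(s - 3)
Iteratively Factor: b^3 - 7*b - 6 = (b - 3)*(b^2 + 3*b + 2) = (b - 3)*(b + 1)*(b + 2)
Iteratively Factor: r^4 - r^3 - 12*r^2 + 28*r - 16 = (r + 4)*(r^3 - 5*r^2 + 8*r - 4) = (r - 2)*(r + 4)*(r^2 - 3*r + 2) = (r - 2)*(r - 1)*(r + 4)*(r - 2)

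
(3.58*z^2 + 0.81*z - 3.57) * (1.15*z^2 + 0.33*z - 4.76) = 4.117*z^4 + 2.1129*z^3 - 20.879*z^2 - 5.0337*z + 16.9932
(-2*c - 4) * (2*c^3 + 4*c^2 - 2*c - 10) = -4*c^4 - 16*c^3 - 12*c^2 + 28*c + 40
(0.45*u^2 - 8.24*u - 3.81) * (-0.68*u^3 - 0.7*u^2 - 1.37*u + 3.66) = -0.306*u^5 + 5.2882*u^4 + 7.7423*u^3 + 15.6028*u^2 - 24.9387*u - 13.9446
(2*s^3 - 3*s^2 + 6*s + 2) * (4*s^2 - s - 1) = 8*s^5 - 14*s^4 + 25*s^3 + 5*s^2 - 8*s - 2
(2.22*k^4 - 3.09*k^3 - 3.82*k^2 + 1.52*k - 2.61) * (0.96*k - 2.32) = 2.1312*k^5 - 8.1168*k^4 + 3.5016*k^3 + 10.3216*k^2 - 6.032*k + 6.0552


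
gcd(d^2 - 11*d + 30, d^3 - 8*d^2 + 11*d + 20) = d - 5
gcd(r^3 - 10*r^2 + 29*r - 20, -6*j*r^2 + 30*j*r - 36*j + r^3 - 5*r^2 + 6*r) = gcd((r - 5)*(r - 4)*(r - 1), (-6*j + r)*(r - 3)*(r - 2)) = 1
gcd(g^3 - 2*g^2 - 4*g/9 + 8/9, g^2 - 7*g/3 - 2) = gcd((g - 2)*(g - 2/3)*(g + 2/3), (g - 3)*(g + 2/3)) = g + 2/3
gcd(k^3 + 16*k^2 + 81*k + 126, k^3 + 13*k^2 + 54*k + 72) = k^2 + 9*k + 18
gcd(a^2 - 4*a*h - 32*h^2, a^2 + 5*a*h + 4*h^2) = a + 4*h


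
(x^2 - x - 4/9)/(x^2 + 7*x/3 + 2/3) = (x - 4/3)/(x + 2)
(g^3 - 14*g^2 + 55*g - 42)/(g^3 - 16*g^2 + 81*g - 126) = (g - 1)/(g - 3)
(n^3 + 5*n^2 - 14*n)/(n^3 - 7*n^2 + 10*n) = (n + 7)/(n - 5)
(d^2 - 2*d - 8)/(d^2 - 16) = (d + 2)/(d + 4)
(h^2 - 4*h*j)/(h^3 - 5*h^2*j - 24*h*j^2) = (-h + 4*j)/(-h^2 + 5*h*j + 24*j^2)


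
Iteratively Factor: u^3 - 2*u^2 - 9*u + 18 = (u - 3)*(u^2 + u - 6) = (u - 3)*(u + 3)*(u - 2)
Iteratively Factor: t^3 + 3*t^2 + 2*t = (t + 1)*(t^2 + 2*t) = (t + 1)*(t + 2)*(t)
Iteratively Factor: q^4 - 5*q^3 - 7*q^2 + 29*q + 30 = (q + 2)*(q^3 - 7*q^2 + 7*q + 15) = (q - 5)*(q + 2)*(q^2 - 2*q - 3) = (q - 5)*(q - 3)*(q + 2)*(q + 1)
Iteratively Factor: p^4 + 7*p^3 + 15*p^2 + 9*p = (p)*(p^3 + 7*p^2 + 15*p + 9) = p*(p + 3)*(p^2 + 4*p + 3) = p*(p + 3)^2*(p + 1)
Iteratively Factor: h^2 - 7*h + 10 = (h - 5)*(h - 2)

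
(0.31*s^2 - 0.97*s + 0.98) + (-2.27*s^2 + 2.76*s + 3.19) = -1.96*s^2 + 1.79*s + 4.17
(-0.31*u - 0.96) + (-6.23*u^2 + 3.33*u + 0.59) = -6.23*u^2 + 3.02*u - 0.37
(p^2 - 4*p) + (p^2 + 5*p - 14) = 2*p^2 + p - 14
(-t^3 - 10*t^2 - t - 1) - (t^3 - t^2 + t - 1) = -2*t^3 - 9*t^2 - 2*t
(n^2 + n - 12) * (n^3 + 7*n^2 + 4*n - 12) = n^5 + 8*n^4 - n^3 - 92*n^2 - 60*n + 144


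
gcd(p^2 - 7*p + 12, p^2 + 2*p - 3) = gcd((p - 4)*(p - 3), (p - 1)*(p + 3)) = 1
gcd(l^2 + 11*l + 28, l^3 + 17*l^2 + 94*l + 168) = l^2 + 11*l + 28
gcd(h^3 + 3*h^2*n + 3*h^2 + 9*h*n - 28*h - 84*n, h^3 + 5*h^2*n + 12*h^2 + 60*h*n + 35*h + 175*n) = h + 7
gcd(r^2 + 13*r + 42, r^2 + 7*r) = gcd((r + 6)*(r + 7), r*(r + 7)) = r + 7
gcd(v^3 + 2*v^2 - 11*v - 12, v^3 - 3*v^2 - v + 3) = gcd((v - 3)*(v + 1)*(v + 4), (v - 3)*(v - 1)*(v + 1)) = v^2 - 2*v - 3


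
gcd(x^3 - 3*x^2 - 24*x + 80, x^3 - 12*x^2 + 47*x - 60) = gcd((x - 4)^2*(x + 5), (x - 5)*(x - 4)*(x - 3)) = x - 4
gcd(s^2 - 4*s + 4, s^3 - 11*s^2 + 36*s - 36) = s - 2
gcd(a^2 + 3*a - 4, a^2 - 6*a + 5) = a - 1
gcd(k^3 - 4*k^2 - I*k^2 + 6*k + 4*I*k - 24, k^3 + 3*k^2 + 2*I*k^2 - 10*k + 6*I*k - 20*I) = k + 2*I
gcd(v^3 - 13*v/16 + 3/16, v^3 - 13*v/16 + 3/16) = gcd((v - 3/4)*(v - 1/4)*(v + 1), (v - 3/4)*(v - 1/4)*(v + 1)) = v^3 - 13*v/16 + 3/16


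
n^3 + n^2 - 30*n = n*(n - 5)*(n + 6)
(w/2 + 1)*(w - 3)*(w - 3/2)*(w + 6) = w^4/2 + 7*w^3/4 - 39*w^2/4 - 9*w + 27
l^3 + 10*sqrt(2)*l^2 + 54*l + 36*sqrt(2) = (l + sqrt(2))*(l + 3*sqrt(2))*(l + 6*sqrt(2))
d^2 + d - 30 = (d - 5)*(d + 6)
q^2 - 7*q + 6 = (q - 6)*(q - 1)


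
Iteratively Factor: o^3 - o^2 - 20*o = (o + 4)*(o^2 - 5*o) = o*(o + 4)*(o - 5)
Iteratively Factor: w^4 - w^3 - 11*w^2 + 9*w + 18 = (w + 1)*(w^3 - 2*w^2 - 9*w + 18) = (w - 2)*(w + 1)*(w^2 - 9) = (w - 2)*(w + 1)*(w + 3)*(w - 3)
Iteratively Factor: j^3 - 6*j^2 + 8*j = (j - 2)*(j^2 - 4*j) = j*(j - 2)*(j - 4)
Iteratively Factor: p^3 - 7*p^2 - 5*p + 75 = (p - 5)*(p^2 - 2*p - 15) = (p - 5)*(p + 3)*(p - 5)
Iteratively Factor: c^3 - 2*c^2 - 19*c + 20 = (c - 5)*(c^2 + 3*c - 4) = (c - 5)*(c + 4)*(c - 1)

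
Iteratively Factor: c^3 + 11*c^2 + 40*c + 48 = (c + 4)*(c^2 + 7*c + 12) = (c + 3)*(c + 4)*(c + 4)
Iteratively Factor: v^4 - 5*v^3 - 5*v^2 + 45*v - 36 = (v + 3)*(v^3 - 8*v^2 + 19*v - 12) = (v - 1)*(v + 3)*(v^2 - 7*v + 12) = (v - 4)*(v - 1)*(v + 3)*(v - 3)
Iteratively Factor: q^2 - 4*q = (q - 4)*(q)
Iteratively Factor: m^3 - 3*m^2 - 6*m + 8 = (m - 4)*(m^2 + m - 2) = (m - 4)*(m - 1)*(m + 2)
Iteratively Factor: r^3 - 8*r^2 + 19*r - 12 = (r - 3)*(r^2 - 5*r + 4) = (r - 3)*(r - 1)*(r - 4)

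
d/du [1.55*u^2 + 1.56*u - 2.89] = 3.1*u + 1.56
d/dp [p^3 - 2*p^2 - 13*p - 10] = 3*p^2 - 4*p - 13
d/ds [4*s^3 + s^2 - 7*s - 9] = 12*s^2 + 2*s - 7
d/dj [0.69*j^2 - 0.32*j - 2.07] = 1.38*j - 0.32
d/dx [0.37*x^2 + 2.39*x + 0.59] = 0.74*x + 2.39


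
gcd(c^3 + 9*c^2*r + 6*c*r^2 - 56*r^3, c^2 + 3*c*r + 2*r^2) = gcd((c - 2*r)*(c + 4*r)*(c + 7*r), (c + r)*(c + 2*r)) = 1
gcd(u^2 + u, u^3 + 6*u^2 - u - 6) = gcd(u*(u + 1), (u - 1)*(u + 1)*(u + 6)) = u + 1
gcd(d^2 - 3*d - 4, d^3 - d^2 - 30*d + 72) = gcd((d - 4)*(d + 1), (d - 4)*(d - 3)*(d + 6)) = d - 4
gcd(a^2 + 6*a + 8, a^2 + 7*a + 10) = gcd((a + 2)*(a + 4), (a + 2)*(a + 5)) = a + 2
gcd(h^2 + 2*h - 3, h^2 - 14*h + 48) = 1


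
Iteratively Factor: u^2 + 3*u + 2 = (u + 2)*(u + 1)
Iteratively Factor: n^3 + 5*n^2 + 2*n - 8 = (n + 4)*(n^2 + n - 2) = (n + 2)*(n + 4)*(n - 1)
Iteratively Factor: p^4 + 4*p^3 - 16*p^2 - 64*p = (p)*(p^3 + 4*p^2 - 16*p - 64) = p*(p + 4)*(p^2 - 16) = p*(p + 4)^2*(p - 4)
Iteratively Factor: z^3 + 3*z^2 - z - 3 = (z - 1)*(z^2 + 4*z + 3) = (z - 1)*(z + 1)*(z + 3)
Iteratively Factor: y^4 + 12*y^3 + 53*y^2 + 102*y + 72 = (y + 3)*(y^3 + 9*y^2 + 26*y + 24) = (y + 3)*(y + 4)*(y^2 + 5*y + 6) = (y + 3)^2*(y + 4)*(y + 2)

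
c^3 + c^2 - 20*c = c*(c - 4)*(c + 5)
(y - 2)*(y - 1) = y^2 - 3*y + 2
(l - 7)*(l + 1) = l^2 - 6*l - 7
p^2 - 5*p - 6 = (p - 6)*(p + 1)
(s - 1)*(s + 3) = s^2 + 2*s - 3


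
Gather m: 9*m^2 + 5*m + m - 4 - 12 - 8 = 9*m^2 + 6*m - 24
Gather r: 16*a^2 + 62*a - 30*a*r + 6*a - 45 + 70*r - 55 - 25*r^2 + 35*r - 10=16*a^2 + 68*a - 25*r^2 + r*(105 - 30*a) - 110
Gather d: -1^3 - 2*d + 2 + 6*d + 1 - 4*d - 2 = 0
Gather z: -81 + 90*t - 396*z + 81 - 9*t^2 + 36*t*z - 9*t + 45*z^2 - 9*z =-9*t^2 + 81*t + 45*z^2 + z*(36*t - 405)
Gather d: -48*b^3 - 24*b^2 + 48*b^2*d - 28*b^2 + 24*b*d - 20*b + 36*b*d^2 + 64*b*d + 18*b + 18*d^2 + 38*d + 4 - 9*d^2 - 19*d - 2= -48*b^3 - 52*b^2 - 2*b + d^2*(36*b + 9) + d*(48*b^2 + 88*b + 19) + 2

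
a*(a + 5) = a^2 + 5*a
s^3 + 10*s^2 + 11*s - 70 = (s - 2)*(s + 5)*(s + 7)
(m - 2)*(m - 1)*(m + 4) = m^3 + m^2 - 10*m + 8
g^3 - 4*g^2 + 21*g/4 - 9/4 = (g - 3/2)^2*(g - 1)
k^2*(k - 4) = k^3 - 4*k^2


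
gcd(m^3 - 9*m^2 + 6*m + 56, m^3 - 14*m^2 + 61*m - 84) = m^2 - 11*m + 28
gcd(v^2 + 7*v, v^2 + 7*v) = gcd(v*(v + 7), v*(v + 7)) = v^2 + 7*v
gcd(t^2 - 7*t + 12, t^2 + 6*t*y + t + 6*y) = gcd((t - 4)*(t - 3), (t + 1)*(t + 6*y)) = 1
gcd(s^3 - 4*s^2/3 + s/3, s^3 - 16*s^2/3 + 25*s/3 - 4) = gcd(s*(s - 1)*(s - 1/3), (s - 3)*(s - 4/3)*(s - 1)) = s - 1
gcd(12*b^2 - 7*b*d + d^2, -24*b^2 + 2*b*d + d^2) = 4*b - d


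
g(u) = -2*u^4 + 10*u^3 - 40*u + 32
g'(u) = -8*u^3 + 30*u^2 - 40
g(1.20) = -2.87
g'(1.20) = -10.62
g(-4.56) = -1598.54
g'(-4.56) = 1342.36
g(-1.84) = 20.38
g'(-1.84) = 111.40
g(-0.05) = 34.00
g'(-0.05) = -39.92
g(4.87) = -132.77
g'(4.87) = -252.50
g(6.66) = -1215.16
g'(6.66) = -1072.60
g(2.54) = 11.02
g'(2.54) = 22.45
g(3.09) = 21.10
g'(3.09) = 10.41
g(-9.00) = -20020.00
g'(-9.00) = 8222.00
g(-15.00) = -134368.00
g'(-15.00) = 33710.00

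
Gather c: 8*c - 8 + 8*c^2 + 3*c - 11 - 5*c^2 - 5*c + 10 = 3*c^2 + 6*c - 9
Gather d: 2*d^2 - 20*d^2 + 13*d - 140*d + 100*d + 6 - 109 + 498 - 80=-18*d^2 - 27*d + 315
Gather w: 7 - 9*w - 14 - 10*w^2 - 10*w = -10*w^2 - 19*w - 7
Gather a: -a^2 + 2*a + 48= -a^2 + 2*a + 48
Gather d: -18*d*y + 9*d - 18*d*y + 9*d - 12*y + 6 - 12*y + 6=d*(18 - 36*y) - 24*y + 12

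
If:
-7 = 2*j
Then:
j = -7/2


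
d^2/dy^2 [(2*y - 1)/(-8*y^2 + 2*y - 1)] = 8*(-(2*y - 1)*(8*y - 1)^2 + 3*(4*y - 1)*(8*y^2 - 2*y + 1))/(8*y^2 - 2*y + 1)^3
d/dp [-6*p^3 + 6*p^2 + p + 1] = -18*p^2 + 12*p + 1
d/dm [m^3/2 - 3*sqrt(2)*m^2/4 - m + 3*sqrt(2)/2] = 3*m^2/2 - 3*sqrt(2)*m/2 - 1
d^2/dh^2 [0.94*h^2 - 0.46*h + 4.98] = 1.88000000000000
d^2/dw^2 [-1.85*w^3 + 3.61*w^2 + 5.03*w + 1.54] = 7.22 - 11.1*w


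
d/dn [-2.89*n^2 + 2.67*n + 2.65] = 2.67 - 5.78*n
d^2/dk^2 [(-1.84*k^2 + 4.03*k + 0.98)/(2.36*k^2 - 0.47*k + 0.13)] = (40.80912*k^3 + 36.13632*k^2 - 13.94052*k + 0.26191)/(13.144256*k^6 - 7.853136*k^5 + 3.736116*k^4 - 0.968999*k^3 + 0.205803*k^2 - 0.023829*k + 0.002197)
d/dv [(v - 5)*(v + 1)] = 2*v - 4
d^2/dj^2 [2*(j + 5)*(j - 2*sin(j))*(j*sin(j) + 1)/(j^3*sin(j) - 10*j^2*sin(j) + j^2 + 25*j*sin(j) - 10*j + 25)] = 4*(j^3*sin(j) - 5*j^2*sin(j) + 2*j^2*cos(j) - 27*j*sin(j) + 20*j*cos(j) + 15*j + 75*sin(j) - 150*cos(j) + 75)/(j^4 - 20*j^3 + 150*j^2 - 500*j + 625)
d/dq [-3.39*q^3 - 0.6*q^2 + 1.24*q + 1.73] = -10.17*q^2 - 1.2*q + 1.24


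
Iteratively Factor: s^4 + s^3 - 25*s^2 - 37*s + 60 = (s + 3)*(s^3 - 2*s^2 - 19*s + 20) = (s - 5)*(s + 3)*(s^2 + 3*s - 4) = (s - 5)*(s - 1)*(s + 3)*(s + 4)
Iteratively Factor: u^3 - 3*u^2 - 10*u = (u - 5)*(u^2 + 2*u) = u*(u - 5)*(u + 2)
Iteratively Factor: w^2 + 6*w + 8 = (w + 4)*(w + 2)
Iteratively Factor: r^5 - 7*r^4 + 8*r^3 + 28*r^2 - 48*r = (r)*(r^4 - 7*r^3 + 8*r^2 + 28*r - 48) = r*(r + 2)*(r^3 - 9*r^2 + 26*r - 24) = r*(r - 3)*(r + 2)*(r^2 - 6*r + 8) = r*(r - 3)*(r - 2)*(r + 2)*(r - 4)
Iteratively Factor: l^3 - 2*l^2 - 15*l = (l)*(l^2 - 2*l - 15) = l*(l + 3)*(l - 5)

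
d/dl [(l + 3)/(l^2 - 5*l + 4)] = (l^2 - 5*l - (l + 3)*(2*l - 5) + 4)/(l^2 - 5*l + 4)^2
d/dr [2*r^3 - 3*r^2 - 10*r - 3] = 6*r^2 - 6*r - 10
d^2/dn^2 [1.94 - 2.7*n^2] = -5.40000000000000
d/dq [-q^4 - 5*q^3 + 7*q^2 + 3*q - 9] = -4*q^3 - 15*q^2 + 14*q + 3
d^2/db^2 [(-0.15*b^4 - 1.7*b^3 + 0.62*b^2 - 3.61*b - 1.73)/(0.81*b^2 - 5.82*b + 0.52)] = (-0.19683*b^6 + 4.24278*b^5 - 30.86424*b^4 - 105.362154*b^3 + 22.005378*b^2 + 55.2985080000001*b - 137.256464)/(0.531441*b^6 - 11.455506*b^5 + 83.333448*b^4 - 211.845672*b^3 + 53.498016*b^2 - 4.721184*b + 0.140608)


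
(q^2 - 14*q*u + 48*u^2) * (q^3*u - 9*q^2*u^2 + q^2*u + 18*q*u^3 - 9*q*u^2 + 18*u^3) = q^5*u - 23*q^4*u^2 + q^4*u + 192*q^3*u^3 - 23*q^3*u^2 - 684*q^2*u^4 + 192*q^2*u^3 + 864*q*u^5 - 684*q*u^4 + 864*u^5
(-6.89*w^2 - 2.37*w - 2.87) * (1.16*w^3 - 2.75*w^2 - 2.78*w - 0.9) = -7.9924*w^5 + 16.1983*w^4 + 22.3425*w^3 + 20.6821*w^2 + 10.1116*w + 2.583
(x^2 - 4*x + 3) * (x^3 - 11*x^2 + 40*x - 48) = x^5 - 15*x^4 + 87*x^3 - 241*x^2 + 312*x - 144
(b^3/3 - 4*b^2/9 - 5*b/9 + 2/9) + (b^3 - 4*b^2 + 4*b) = 4*b^3/3 - 40*b^2/9 + 31*b/9 + 2/9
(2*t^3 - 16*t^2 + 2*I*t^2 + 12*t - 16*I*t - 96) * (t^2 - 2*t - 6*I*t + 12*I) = 2*t^5 - 20*t^4 - 10*I*t^4 + 56*t^3 + 100*I*t^3 - 240*t^2 - 232*I*t^2 + 384*t + 720*I*t - 1152*I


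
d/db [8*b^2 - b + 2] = 16*b - 1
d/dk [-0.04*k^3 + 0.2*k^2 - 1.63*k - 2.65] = -0.12*k^2 + 0.4*k - 1.63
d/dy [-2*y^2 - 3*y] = -4*y - 3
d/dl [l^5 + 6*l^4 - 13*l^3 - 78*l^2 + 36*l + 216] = 5*l^4 + 24*l^3 - 39*l^2 - 156*l + 36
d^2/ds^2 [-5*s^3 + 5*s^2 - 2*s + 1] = 10 - 30*s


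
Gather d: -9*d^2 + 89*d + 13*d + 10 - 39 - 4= -9*d^2 + 102*d - 33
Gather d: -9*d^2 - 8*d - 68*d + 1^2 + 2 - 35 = -9*d^2 - 76*d - 32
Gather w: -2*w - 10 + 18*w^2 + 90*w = 18*w^2 + 88*w - 10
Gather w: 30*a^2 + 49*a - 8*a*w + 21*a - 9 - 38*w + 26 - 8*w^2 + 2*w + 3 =30*a^2 + 70*a - 8*w^2 + w*(-8*a - 36) + 20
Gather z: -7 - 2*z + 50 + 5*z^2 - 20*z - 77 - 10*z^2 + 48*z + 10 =-5*z^2 + 26*z - 24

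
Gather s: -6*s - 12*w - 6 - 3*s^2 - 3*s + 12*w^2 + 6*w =-3*s^2 - 9*s + 12*w^2 - 6*w - 6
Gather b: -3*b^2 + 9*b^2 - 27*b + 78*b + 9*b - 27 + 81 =6*b^2 + 60*b + 54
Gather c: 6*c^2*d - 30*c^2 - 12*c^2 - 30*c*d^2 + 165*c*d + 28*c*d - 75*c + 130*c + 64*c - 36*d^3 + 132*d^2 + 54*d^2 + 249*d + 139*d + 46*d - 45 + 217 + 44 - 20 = c^2*(6*d - 42) + c*(-30*d^2 + 193*d + 119) - 36*d^3 + 186*d^2 + 434*d + 196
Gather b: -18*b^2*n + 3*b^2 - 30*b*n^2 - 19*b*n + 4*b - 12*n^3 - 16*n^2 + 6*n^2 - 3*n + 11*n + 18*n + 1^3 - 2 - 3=b^2*(3 - 18*n) + b*(-30*n^2 - 19*n + 4) - 12*n^3 - 10*n^2 + 26*n - 4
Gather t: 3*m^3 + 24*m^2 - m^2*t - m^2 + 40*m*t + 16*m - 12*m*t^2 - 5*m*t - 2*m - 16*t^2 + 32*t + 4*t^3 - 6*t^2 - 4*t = 3*m^3 + 23*m^2 + 14*m + 4*t^3 + t^2*(-12*m - 22) + t*(-m^2 + 35*m + 28)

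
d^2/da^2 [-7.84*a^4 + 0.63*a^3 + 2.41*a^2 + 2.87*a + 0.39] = -94.08*a^2 + 3.78*a + 4.82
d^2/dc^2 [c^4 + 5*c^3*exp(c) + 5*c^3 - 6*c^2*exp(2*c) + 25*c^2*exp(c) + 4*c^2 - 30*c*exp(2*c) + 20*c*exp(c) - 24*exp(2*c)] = 5*c^3*exp(c) - 24*c^2*exp(2*c) + 55*c^2*exp(c) + 12*c^2 - 168*c*exp(2*c) + 150*c*exp(c) + 30*c - 228*exp(2*c) + 90*exp(c) + 8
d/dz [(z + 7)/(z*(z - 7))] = (-z^2 - 14*z + 49)/(z^2*(z^2 - 14*z + 49))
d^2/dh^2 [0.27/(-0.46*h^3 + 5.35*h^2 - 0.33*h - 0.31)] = ((0.7452*h - 2.889)*(0.46*h^3 - 5.35*h^2 + 0.33*h + 0.31) - 0.27*(1.38*h^2 - 10.7*h + 0.33)*(2.76*h^2 - 21.4*h + 0.66))/(0.46*h^3 - 5.35*h^2 + 0.33*h + 0.31)^3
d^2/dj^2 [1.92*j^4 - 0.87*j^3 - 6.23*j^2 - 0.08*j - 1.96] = 23.04*j^2 - 5.22*j - 12.46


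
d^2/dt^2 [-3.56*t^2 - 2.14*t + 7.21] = -7.12000000000000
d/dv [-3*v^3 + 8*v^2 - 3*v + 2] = -9*v^2 + 16*v - 3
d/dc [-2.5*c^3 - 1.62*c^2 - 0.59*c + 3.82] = -7.5*c^2 - 3.24*c - 0.59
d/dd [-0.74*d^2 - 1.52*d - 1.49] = -1.48*d - 1.52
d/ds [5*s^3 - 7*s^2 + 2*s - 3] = 15*s^2 - 14*s + 2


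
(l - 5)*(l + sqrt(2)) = l^2 - 5*l + sqrt(2)*l - 5*sqrt(2)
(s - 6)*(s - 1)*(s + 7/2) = s^3 - 7*s^2/2 - 37*s/2 + 21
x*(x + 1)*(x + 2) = x^3 + 3*x^2 + 2*x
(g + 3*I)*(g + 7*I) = g^2 + 10*I*g - 21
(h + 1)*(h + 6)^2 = h^3 + 13*h^2 + 48*h + 36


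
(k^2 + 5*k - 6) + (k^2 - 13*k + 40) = 2*k^2 - 8*k + 34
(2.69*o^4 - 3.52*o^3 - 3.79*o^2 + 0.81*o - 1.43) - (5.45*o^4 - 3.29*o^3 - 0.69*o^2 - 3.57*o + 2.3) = -2.76*o^4 - 0.23*o^3 - 3.1*o^2 + 4.38*o - 3.73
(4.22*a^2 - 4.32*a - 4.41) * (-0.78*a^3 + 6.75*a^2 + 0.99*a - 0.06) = -3.2916*a^5 + 31.8546*a^4 - 21.5424*a^3 - 34.2975*a^2 - 4.1067*a + 0.2646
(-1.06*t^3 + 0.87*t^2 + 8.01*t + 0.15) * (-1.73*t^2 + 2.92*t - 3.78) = 1.8338*t^5 - 4.6003*t^4 - 7.3101*t^3 + 19.8411*t^2 - 29.8398*t - 0.567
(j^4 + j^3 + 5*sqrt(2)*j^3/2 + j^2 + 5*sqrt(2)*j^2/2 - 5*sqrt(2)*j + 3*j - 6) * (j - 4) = j^5 - 3*j^4 + 5*sqrt(2)*j^4/2 - 15*sqrt(2)*j^3/2 - 3*j^3 - 15*sqrt(2)*j^2 - j^2 - 18*j + 20*sqrt(2)*j + 24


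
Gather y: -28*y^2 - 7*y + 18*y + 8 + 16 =-28*y^2 + 11*y + 24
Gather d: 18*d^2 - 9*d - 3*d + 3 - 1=18*d^2 - 12*d + 2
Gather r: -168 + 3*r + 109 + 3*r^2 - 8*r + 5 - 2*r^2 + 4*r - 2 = r^2 - r - 56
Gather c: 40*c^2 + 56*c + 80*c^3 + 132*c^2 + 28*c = 80*c^3 + 172*c^2 + 84*c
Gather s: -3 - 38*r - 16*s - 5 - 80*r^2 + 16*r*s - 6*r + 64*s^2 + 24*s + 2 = -80*r^2 - 44*r + 64*s^2 + s*(16*r + 8) - 6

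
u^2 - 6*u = u*(u - 6)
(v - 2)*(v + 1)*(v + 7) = v^3 + 6*v^2 - 9*v - 14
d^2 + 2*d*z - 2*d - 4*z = (d - 2)*(d + 2*z)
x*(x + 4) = x^2 + 4*x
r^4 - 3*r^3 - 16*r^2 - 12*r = r*(r - 6)*(r + 1)*(r + 2)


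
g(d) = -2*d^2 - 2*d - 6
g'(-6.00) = 22.00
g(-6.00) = -66.00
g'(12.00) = -50.00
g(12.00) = -318.00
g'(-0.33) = -0.68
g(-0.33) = -5.56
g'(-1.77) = 5.08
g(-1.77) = -8.73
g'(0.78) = -5.12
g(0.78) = -8.78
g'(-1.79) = 5.16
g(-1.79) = -8.83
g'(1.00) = -6.00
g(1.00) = -10.00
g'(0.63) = -4.52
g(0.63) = -8.05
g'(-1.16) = 2.64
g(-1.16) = -6.37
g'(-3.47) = 11.88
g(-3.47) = -23.14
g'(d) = -4*d - 2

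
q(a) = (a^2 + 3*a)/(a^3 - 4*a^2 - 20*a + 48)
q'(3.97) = -0.22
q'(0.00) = 0.06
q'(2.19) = 11.45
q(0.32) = 0.03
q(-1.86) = -0.03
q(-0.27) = -0.01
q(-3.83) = 0.33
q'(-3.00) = -0.07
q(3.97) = -0.87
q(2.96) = -0.87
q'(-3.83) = -2.31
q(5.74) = -5.30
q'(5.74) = -19.94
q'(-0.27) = 0.04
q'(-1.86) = -0.01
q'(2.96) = 0.30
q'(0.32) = 0.10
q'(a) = (2*a + 3)/(a^3 - 4*a^2 - 20*a + 48) + (a^2 + 3*a)*(-3*a^2 + 8*a + 20)/(a^3 - 4*a^2 - 20*a + 48)^2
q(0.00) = 0.00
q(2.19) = -2.54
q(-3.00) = 0.00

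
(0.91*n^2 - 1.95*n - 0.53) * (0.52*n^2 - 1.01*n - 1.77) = 0.4732*n^4 - 1.9331*n^3 + 0.0831999999999999*n^2 + 3.9868*n + 0.9381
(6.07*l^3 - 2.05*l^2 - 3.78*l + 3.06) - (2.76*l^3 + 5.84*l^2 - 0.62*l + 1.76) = 3.31*l^3 - 7.89*l^2 - 3.16*l + 1.3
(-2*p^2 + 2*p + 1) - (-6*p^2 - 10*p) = 4*p^2 + 12*p + 1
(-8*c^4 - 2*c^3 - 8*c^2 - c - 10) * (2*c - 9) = -16*c^5 + 68*c^4 + 2*c^3 + 70*c^2 - 11*c + 90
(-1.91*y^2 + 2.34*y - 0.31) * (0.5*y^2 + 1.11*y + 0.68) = -0.955*y^4 - 0.9501*y^3 + 1.1436*y^2 + 1.2471*y - 0.2108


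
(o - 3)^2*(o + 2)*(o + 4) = o^4 - 19*o^2 + 6*o + 72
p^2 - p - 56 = (p - 8)*(p + 7)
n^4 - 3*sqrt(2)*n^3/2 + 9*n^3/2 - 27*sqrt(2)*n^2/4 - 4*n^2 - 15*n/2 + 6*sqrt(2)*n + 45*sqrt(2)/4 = (n - 3/2)*(n + 1)*(n + 5)*(n - 3*sqrt(2)/2)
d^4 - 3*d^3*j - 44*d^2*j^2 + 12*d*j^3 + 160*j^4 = (d - 8*j)*(d - 2*j)*(d + 2*j)*(d + 5*j)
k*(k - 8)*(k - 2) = k^3 - 10*k^2 + 16*k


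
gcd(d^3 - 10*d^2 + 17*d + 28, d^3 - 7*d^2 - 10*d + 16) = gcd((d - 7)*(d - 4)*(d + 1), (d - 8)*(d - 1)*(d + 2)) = 1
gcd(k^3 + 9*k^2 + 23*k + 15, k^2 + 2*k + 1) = k + 1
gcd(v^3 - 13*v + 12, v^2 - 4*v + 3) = v^2 - 4*v + 3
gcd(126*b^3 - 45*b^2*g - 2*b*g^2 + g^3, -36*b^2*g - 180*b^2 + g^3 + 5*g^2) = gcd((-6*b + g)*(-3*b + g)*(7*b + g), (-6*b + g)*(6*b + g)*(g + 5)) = 6*b - g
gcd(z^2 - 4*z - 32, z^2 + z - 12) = z + 4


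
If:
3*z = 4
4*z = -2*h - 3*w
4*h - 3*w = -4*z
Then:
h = -16/9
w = -16/27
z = 4/3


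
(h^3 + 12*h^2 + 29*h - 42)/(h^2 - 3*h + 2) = (h^2 + 13*h + 42)/(h - 2)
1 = 1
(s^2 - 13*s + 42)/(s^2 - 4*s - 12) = (s - 7)/(s + 2)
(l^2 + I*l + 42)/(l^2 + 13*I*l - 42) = (l - 6*I)/(l + 6*I)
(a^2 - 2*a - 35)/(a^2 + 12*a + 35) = (a - 7)/(a + 7)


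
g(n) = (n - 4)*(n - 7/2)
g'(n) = 2*n - 15/2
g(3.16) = 0.29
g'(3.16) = -1.18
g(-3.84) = 57.55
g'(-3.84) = -15.18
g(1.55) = 4.78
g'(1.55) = -4.40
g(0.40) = 11.16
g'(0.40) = -6.70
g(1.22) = 6.34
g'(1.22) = -5.06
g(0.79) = 8.70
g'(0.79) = -5.92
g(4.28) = 0.22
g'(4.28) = 1.06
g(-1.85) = 31.30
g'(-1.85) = -11.20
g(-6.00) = 95.00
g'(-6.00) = -19.50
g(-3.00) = 45.50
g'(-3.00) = -13.50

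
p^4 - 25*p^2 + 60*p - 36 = (p - 3)*(p - 2)*(p - 1)*(p + 6)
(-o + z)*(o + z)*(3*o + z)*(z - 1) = -3*o^3*z + 3*o^3 - o^2*z^2 + o^2*z + 3*o*z^3 - 3*o*z^2 + z^4 - z^3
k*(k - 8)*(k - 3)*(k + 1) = k^4 - 10*k^3 + 13*k^2 + 24*k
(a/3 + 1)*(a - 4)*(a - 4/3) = a^3/3 - 7*a^2/9 - 32*a/9 + 16/3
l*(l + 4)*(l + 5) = l^3 + 9*l^2 + 20*l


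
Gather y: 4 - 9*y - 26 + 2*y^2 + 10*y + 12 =2*y^2 + y - 10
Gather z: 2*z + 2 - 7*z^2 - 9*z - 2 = -7*z^2 - 7*z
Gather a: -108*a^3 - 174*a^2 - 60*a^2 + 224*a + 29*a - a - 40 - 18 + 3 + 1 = -108*a^3 - 234*a^2 + 252*a - 54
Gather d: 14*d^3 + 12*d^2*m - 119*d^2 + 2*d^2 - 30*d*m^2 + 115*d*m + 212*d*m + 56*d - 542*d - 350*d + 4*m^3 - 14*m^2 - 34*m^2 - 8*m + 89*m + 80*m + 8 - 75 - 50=14*d^3 + d^2*(12*m - 117) + d*(-30*m^2 + 327*m - 836) + 4*m^3 - 48*m^2 + 161*m - 117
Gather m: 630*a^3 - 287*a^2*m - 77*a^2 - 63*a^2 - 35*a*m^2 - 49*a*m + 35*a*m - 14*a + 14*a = 630*a^3 - 140*a^2 - 35*a*m^2 + m*(-287*a^2 - 14*a)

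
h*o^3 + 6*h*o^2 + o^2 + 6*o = o*(o + 6)*(h*o + 1)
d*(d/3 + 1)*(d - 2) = d^3/3 + d^2/3 - 2*d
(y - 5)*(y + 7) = y^2 + 2*y - 35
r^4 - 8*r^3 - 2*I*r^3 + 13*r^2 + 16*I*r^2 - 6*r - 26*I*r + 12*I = (r - 6)*(r - 1)^2*(r - 2*I)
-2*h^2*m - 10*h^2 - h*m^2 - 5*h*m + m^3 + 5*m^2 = (-2*h + m)*(h + m)*(m + 5)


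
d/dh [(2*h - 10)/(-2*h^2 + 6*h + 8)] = (h^2 - 10*h + 19)/(h^4 - 6*h^3 + h^2 + 24*h + 16)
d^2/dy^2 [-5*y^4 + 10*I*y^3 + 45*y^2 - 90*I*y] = -60*y^2 + 60*I*y + 90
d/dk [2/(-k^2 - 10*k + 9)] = 4*(k + 5)/(k^2 + 10*k - 9)^2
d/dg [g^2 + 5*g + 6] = 2*g + 5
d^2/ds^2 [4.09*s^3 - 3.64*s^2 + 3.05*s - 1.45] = 24.54*s - 7.28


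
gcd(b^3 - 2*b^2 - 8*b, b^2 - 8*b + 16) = b - 4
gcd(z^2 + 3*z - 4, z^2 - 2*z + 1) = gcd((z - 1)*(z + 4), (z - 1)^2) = z - 1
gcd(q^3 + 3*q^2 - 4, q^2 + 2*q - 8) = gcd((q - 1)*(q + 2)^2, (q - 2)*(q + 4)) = 1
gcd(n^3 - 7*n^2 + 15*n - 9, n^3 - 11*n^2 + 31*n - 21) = n^2 - 4*n + 3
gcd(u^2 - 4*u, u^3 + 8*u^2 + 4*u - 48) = 1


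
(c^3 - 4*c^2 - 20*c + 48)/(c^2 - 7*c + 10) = (c^2 - 2*c - 24)/(c - 5)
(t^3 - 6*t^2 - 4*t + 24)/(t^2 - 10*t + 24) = (t^2 - 4)/(t - 4)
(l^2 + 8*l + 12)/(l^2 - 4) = (l + 6)/(l - 2)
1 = 1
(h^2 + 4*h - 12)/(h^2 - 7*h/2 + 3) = 2*(h + 6)/(2*h - 3)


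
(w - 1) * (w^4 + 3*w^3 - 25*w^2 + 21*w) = w^5 + 2*w^4 - 28*w^3 + 46*w^2 - 21*w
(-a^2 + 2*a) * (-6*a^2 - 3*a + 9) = 6*a^4 - 9*a^3 - 15*a^2 + 18*a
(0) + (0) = 0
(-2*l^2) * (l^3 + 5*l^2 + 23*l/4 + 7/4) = -2*l^5 - 10*l^4 - 23*l^3/2 - 7*l^2/2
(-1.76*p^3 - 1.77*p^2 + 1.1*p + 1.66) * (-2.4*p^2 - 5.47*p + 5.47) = 4.224*p^5 + 13.8752*p^4 - 2.5853*p^3 - 19.6829*p^2 - 3.0632*p + 9.0802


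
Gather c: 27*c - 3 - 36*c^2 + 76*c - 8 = -36*c^2 + 103*c - 11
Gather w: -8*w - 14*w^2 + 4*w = -14*w^2 - 4*w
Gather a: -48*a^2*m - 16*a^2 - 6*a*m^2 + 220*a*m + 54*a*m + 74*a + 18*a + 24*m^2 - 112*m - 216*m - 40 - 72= a^2*(-48*m - 16) + a*(-6*m^2 + 274*m + 92) + 24*m^2 - 328*m - 112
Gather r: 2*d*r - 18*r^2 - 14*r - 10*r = -18*r^2 + r*(2*d - 24)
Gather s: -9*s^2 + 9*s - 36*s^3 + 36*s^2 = -36*s^3 + 27*s^2 + 9*s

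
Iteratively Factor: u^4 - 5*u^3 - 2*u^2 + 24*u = (u - 4)*(u^3 - u^2 - 6*u) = (u - 4)*(u - 3)*(u^2 + 2*u) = (u - 4)*(u - 3)*(u + 2)*(u)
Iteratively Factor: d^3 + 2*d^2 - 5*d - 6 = (d + 3)*(d^2 - d - 2) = (d + 1)*(d + 3)*(d - 2)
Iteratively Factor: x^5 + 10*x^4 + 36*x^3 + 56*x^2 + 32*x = (x + 2)*(x^4 + 8*x^3 + 20*x^2 + 16*x) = (x + 2)^2*(x^3 + 6*x^2 + 8*x) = x*(x + 2)^2*(x^2 + 6*x + 8) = x*(x + 2)^2*(x + 4)*(x + 2)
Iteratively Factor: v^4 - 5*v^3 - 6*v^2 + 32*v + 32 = (v + 1)*(v^3 - 6*v^2 + 32) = (v + 1)*(v + 2)*(v^2 - 8*v + 16) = (v - 4)*(v + 1)*(v + 2)*(v - 4)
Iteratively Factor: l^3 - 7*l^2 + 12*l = (l - 3)*(l^2 - 4*l) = l*(l - 3)*(l - 4)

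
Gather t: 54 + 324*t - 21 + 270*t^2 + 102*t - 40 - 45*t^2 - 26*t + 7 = 225*t^2 + 400*t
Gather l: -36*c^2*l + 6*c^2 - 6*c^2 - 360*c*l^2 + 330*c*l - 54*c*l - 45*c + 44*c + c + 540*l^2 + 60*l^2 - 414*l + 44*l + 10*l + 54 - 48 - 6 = l^2*(600 - 360*c) + l*(-36*c^2 + 276*c - 360)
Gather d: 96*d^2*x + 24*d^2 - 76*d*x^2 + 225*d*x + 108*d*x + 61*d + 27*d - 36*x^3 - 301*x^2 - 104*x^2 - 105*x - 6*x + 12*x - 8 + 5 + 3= d^2*(96*x + 24) + d*(-76*x^2 + 333*x + 88) - 36*x^3 - 405*x^2 - 99*x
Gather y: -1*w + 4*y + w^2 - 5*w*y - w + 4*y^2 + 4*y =w^2 - 2*w + 4*y^2 + y*(8 - 5*w)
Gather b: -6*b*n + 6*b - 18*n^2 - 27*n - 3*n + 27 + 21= b*(6 - 6*n) - 18*n^2 - 30*n + 48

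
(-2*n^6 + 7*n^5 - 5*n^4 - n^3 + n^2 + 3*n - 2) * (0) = 0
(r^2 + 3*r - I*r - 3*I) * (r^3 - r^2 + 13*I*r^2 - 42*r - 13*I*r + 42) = r^5 + 2*r^4 + 12*I*r^4 - 32*r^3 + 24*I*r^3 - 58*r^2 + 6*I*r^2 + 87*r + 84*I*r - 126*I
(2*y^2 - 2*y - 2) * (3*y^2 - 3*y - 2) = 6*y^4 - 12*y^3 - 4*y^2 + 10*y + 4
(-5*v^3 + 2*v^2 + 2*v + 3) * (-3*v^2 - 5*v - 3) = 15*v^5 + 19*v^4 - v^3 - 25*v^2 - 21*v - 9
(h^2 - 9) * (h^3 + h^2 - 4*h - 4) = h^5 + h^4 - 13*h^3 - 13*h^2 + 36*h + 36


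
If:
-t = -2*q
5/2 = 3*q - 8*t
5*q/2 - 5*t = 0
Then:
No Solution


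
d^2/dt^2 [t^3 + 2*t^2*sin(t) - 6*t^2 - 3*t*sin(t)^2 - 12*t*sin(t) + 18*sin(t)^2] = -2*t^2*sin(t) + 12*t*sin(t) + 8*t*cos(t) - 6*t*cos(2*t) + 6*t + 4*sin(t) - 6*sin(2*t) - 24*cos(t) + 36*cos(2*t) - 12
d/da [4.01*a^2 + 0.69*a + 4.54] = 8.02*a + 0.69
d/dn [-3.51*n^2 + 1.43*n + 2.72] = 1.43 - 7.02*n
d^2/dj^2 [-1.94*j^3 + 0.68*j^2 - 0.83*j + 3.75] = 1.36 - 11.64*j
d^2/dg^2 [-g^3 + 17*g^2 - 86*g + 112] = 34 - 6*g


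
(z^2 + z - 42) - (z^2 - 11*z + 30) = 12*z - 72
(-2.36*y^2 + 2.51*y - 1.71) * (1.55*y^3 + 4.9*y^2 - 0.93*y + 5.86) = -3.658*y^5 - 7.6735*y^4 + 11.8433*y^3 - 24.5429*y^2 + 16.2989*y - 10.0206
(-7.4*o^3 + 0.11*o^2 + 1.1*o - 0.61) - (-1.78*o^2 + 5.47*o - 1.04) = -7.4*o^3 + 1.89*o^2 - 4.37*o + 0.43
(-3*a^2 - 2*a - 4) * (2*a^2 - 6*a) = -6*a^4 + 14*a^3 + 4*a^2 + 24*a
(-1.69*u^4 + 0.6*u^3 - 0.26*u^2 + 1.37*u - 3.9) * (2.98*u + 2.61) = -5.0362*u^5 - 2.6229*u^4 + 0.7912*u^3 + 3.404*u^2 - 8.0463*u - 10.179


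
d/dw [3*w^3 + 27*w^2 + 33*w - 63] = 9*w^2 + 54*w + 33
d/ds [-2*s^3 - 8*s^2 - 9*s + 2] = -6*s^2 - 16*s - 9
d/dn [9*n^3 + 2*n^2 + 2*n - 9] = 27*n^2 + 4*n + 2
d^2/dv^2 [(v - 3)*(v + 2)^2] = 6*v + 2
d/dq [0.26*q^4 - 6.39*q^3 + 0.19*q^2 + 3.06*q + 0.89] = 1.04*q^3 - 19.17*q^2 + 0.38*q + 3.06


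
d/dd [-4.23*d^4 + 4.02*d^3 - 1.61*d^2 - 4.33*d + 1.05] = -16.92*d^3 + 12.06*d^2 - 3.22*d - 4.33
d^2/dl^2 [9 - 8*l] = 0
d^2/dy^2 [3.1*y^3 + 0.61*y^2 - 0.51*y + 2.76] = 18.6*y + 1.22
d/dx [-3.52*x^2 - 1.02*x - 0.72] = -7.04*x - 1.02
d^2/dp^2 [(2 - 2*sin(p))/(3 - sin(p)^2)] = 2*(-4*(1 - cos(p)^2)^2 + 9*sin(p)^5 - 2*sin(p) - 3*sin(3*p)/2 - sin(5*p)/2 + 6*cos(p)^2)/(cos(p)^2 + 2)^3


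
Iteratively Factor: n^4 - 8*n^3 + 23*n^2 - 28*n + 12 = (n - 2)*(n^3 - 6*n^2 + 11*n - 6) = (n - 2)*(n - 1)*(n^2 - 5*n + 6) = (n - 2)^2*(n - 1)*(n - 3)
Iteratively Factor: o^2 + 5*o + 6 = (o + 2)*(o + 3)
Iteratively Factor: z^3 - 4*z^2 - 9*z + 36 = (z - 4)*(z^2 - 9) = (z - 4)*(z - 3)*(z + 3)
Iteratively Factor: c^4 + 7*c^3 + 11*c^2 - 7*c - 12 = (c + 1)*(c^3 + 6*c^2 + 5*c - 12) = (c + 1)*(c + 3)*(c^2 + 3*c - 4) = (c + 1)*(c + 3)*(c + 4)*(c - 1)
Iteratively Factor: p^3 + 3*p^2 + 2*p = (p + 1)*(p^2 + 2*p) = p*(p + 1)*(p + 2)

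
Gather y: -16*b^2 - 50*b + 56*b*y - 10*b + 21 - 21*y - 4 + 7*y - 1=-16*b^2 - 60*b + y*(56*b - 14) + 16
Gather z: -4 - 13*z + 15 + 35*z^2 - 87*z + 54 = 35*z^2 - 100*z + 65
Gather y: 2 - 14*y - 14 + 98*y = 84*y - 12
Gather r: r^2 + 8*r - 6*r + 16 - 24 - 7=r^2 + 2*r - 15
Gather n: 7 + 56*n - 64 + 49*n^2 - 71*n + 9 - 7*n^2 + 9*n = 42*n^2 - 6*n - 48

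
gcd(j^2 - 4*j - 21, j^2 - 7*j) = j - 7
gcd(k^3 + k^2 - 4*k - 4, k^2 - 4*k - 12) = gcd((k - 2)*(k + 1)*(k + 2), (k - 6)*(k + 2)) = k + 2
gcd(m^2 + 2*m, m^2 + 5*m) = m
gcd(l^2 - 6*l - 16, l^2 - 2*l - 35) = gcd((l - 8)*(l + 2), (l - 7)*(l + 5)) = 1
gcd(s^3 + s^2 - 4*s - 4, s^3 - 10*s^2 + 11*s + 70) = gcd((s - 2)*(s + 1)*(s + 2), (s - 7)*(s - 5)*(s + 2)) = s + 2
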